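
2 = 2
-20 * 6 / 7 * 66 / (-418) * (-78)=-28080 / 133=-211.13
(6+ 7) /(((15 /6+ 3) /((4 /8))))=13 /11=1.18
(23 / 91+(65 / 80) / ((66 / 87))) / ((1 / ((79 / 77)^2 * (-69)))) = -18259961487 / 189917728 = -96.15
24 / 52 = 6 / 13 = 0.46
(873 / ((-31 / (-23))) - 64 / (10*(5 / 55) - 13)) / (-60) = -2692331 / 247380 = -10.88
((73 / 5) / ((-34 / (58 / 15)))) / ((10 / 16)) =-16936 / 6375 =-2.66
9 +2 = 11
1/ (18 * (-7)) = -1/ 126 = -0.01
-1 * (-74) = 74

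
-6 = -6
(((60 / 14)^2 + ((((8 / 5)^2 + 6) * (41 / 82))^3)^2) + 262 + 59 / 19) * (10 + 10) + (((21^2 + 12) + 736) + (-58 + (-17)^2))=5910999127160676 / 45458984375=130029.28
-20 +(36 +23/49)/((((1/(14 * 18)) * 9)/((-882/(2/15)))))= -6754880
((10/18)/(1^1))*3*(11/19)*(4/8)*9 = 165/38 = 4.34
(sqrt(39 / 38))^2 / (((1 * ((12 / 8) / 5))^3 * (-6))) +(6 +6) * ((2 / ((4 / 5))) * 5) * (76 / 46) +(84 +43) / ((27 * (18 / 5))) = 242.80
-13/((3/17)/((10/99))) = -2210/297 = -7.44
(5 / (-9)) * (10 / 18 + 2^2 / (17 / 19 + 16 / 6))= -0.93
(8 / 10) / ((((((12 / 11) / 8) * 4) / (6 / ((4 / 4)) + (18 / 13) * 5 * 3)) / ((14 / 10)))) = 54.97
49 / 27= 1.81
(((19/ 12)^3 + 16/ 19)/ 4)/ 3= 157969/ 393984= 0.40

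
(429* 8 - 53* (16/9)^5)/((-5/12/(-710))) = 83542371520/19683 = 4244392.19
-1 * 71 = -71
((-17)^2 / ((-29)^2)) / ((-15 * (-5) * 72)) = 289 / 4541400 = 0.00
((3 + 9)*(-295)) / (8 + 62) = -354 / 7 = -50.57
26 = 26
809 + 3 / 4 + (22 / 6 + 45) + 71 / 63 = 216605 / 252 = 859.54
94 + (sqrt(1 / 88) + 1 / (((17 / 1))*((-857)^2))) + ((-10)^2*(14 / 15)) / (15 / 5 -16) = sqrt(22) / 44 + 42276353377 / 486939687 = 86.93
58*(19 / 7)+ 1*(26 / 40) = 22131 / 140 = 158.08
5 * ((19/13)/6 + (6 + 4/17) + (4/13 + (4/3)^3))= 546395/11934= 45.78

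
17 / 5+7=52 / 5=10.40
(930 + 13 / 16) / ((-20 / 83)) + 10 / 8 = -1235719 / 320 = -3861.62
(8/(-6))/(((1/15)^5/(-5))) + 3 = 5062503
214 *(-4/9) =-856/9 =-95.11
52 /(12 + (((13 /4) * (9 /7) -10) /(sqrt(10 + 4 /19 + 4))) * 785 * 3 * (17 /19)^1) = -633428432 * sqrt(570) /946316590901 -55770624 /946316590901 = -0.02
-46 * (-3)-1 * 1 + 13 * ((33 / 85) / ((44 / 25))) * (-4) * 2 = 1939 / 17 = 114.06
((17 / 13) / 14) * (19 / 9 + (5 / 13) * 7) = 4777 / 10647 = 0.45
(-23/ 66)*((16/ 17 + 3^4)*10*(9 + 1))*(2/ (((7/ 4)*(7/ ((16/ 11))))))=-29292800/ 43197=-678.12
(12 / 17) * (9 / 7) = 0.91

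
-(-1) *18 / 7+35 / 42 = 143 / 42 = 3.40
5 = 5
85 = 85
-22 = -22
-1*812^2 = -659344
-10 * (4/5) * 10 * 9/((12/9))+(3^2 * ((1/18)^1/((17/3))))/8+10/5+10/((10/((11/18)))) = -1315501/2448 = -537.38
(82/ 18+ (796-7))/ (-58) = -3571/ 261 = -13.68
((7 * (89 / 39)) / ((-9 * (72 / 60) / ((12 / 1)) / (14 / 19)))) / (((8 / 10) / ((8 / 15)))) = -174440 / 20007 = -8.72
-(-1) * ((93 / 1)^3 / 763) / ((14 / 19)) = 15282783 / 10682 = 1430.70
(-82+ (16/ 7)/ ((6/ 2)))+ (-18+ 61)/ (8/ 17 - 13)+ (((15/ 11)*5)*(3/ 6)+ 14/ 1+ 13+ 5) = -538619/ 10934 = -49.26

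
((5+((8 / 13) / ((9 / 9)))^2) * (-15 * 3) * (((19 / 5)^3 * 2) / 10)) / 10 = -56113479 / 211250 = -265.63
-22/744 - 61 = -61.03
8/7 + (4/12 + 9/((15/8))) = 659/105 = 6.28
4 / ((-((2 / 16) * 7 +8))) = -32 / 71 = -0.45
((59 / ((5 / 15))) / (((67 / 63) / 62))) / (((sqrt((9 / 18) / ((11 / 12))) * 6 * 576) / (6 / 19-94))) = -5697335 * sqrt(66) / 122208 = -378.74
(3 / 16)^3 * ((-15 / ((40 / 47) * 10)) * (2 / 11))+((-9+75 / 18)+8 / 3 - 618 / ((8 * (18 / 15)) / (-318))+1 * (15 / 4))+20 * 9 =111664075619 / 5406720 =20652.83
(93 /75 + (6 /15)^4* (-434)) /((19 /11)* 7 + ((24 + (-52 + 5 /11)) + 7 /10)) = 0.67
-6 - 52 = -58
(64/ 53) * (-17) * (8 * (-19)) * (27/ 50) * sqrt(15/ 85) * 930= 24427008 * sqrt(51)/ 265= 658278.22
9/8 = 1.12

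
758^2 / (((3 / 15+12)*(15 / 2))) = 6279.39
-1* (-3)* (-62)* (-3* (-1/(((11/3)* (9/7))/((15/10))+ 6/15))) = -315/2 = -157.50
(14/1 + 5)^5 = 2476099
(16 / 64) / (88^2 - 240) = 1 / 30016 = 0.00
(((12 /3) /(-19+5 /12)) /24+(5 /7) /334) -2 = -1046309 /521374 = -2.01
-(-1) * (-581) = -581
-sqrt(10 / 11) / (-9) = sqrt(110) / 99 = 0.11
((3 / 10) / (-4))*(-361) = 1083 / 40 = 27.08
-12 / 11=-1.09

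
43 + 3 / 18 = 259 / 6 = 43.17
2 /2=1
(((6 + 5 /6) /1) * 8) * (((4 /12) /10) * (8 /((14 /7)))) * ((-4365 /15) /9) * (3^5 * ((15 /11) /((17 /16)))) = -13744512 /187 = -73500.06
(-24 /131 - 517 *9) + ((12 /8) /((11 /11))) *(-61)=-1243107 /262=-4744.68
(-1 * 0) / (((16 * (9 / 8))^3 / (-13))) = 0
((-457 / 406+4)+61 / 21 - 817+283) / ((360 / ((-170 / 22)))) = 10937341 / 964656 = 11.34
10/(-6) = -5/3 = -1.67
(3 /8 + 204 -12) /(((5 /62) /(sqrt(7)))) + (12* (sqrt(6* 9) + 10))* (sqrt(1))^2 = 36* sqrt(6) + 120 + 47709* sqrt(7) /20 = 6519.49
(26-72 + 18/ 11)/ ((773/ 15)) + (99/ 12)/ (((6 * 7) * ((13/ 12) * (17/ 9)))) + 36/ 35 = 0.26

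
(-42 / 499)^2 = 1764 / 249001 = 0.01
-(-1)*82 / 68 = 41 / 34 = 1.21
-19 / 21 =-0.90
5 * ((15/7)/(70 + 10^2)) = 15/238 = 0.06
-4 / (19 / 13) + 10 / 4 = -9 / 38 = -0.24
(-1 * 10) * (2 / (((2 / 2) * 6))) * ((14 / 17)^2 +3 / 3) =-4850 / 867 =-5.59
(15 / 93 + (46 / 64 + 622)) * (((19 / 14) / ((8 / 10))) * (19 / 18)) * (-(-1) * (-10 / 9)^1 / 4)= -796645775 / 2571264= -309.83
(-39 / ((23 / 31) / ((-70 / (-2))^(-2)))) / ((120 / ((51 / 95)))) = -20553 / 107065000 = -0.00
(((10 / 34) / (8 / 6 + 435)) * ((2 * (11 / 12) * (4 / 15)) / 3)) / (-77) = -0.00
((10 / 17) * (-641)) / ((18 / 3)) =-3205 / 51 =-62.84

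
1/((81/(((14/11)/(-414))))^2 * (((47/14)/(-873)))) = -66542/177644369727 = -0.00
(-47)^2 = 2209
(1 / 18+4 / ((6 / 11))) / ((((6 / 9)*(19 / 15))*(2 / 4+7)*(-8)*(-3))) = 7 / 144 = 0.05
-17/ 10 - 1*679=-6807/ 10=-680.70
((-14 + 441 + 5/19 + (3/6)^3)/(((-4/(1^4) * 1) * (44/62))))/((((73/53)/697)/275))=-1859843591825/88768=-20951734.77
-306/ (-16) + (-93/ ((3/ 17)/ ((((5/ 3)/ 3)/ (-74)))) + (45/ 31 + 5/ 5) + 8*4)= 4751311/ 82584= 57.53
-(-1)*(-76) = -76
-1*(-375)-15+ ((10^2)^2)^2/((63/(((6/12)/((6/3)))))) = 25022680/63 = 397185.40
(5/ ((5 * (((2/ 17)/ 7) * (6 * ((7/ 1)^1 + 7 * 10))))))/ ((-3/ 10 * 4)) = -85/ 792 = -0.11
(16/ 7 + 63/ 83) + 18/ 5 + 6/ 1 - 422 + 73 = -977112/ 2905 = -336.36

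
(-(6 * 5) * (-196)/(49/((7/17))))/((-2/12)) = -5040/17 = -296.47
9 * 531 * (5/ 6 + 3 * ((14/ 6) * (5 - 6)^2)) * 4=149742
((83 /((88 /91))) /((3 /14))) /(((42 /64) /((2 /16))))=7553 /99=76.29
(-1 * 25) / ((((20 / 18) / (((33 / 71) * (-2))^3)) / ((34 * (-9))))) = -1979409960 / 357911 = -5530.45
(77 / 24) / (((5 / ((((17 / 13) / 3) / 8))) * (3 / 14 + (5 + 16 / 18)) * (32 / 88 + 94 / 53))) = 763147 / 284714560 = 0.00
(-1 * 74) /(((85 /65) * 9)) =-962 /153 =-6.29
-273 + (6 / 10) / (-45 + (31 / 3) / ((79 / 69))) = -3879567 / 14210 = -273.02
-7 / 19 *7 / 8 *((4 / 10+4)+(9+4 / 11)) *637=-23628241 / 8360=-2826.34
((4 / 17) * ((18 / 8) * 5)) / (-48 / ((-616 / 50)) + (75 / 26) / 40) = 48048 / 72029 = 0.67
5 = 5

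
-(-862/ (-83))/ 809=-862/ 67147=-0.01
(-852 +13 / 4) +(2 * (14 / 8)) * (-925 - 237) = -19663 / 4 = -4915.75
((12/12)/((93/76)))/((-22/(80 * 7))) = -21280/1023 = -20.80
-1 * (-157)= 157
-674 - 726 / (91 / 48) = -1056.95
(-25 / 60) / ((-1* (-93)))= -5 / 1116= -0.00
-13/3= -4.33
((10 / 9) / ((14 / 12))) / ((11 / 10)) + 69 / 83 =32539 / 19173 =1.70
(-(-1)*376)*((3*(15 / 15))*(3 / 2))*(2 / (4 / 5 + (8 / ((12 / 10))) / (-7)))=-44415 / 2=-22207.50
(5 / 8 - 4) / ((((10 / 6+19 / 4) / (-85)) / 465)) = 3201525 / 154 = 20789.12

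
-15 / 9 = -5 / 3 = -1.67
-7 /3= -2.33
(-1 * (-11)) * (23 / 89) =253 / 89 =2.84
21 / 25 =0.84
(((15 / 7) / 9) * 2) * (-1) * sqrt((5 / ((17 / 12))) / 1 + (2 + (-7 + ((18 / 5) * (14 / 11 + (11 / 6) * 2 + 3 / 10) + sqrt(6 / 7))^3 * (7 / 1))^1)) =-2 * sqrt(3460363246187925 * sqrt(42) + 153266629059529216) / 7559475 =-110.90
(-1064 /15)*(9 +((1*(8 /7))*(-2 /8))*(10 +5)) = -1672 /5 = -334.40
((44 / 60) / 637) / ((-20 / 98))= -11 / 1950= -0.01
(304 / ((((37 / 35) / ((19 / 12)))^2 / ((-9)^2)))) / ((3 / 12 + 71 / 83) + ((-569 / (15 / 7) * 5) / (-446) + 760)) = 16795912461300 / 232331321189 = 72.29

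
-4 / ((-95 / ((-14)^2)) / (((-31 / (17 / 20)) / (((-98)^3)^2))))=-31 / 91239505427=-0.00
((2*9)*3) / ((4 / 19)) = 513 / 2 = 256.50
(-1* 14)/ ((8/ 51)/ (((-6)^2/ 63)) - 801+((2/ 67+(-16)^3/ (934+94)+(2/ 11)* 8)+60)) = 135238026/ 7179453823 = 0.02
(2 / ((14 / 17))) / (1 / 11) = 187 / 7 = 26.71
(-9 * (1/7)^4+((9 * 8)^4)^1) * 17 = 1096910180199/2401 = 456855551.94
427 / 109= 3.92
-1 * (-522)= 522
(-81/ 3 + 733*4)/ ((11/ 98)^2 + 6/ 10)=139498100/ 29417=4742.09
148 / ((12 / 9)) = 111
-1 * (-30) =30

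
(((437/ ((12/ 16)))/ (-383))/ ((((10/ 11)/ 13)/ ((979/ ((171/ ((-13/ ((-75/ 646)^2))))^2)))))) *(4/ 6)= -19951232618858542144/ 44171419921875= -451677.41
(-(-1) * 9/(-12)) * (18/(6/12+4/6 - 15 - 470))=81/2903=0.03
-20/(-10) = 2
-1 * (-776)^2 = -602176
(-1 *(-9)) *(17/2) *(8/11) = 612/11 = 55.64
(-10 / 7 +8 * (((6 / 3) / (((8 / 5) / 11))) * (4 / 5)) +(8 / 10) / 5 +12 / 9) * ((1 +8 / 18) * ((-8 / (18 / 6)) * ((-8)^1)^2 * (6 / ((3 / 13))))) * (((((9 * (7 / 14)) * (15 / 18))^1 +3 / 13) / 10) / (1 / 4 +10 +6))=-544451584 / 39375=-13827.34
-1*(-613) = 613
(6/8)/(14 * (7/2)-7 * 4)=0.04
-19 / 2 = -9.50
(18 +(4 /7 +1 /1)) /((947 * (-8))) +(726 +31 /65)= 2504215167 /3447080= 726.47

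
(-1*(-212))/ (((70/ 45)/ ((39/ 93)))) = 12402/ 217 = 57.15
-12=-12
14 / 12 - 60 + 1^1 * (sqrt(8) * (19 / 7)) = -353 / 6 + 38 * sqrt(2) / 7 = -51.16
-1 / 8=-0.12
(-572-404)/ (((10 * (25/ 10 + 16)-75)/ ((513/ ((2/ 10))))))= -250344/ 11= -22758.55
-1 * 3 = -3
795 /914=0.87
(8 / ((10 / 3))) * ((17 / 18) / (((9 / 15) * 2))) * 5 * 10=94.44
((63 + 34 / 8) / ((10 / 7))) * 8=1883 / 5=376.60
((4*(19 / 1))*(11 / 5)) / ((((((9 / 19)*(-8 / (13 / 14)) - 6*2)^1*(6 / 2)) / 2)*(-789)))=103246 / 11752155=0.01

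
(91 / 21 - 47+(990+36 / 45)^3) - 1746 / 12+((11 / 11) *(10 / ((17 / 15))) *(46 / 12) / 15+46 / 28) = 14468212736016 / 14875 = 972652957.04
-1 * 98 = -98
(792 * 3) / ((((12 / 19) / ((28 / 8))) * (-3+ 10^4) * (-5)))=-13167 / 49985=-0.26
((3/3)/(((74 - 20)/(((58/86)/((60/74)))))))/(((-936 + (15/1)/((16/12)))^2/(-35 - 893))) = -0.00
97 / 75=1.29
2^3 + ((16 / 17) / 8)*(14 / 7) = 140 / 17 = 8.24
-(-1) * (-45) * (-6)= 270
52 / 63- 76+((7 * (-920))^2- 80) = 2612827024 / 63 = 41473444.83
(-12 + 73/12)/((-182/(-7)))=-0.23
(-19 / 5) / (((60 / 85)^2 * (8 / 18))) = -5491 / 320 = -17.16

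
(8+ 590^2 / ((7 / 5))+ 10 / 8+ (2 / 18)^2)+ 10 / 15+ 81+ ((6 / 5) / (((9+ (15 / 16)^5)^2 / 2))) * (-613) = 3620286353440641007967 / 14555774161667340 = 248718.23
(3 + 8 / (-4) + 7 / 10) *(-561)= -9537 / 10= -953.70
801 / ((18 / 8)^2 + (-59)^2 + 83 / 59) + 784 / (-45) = -2547035584 / 148147695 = -17.19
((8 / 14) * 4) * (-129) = -294.86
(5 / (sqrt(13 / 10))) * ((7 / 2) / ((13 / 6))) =105 * sqrt(130) / 169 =7.08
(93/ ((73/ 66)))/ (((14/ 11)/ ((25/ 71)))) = 843975/ 36281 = 23.26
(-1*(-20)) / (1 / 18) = 360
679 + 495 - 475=699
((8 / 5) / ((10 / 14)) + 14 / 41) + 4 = 6.58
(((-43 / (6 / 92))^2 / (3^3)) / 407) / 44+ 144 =144.90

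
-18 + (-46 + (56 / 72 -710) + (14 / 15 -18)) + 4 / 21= -248881 / 315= -790.10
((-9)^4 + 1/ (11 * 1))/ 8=18043/ 22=820.14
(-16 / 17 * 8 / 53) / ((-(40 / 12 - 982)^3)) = -27 / 178148830252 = -0.00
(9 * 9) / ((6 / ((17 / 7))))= 459 / 14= 32.79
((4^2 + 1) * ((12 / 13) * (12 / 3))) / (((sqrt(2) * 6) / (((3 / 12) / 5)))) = 17 * sqrt(2) / 65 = 0.37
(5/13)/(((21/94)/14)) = 24.10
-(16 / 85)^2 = -256 / 7225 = -0.04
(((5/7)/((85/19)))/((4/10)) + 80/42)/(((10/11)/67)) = 34639/204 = 169.80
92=92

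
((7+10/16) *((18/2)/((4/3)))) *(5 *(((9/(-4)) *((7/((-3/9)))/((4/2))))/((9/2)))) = 172935/128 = 1351.05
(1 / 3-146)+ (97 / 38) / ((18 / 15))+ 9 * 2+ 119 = -6.54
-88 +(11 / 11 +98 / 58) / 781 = -1993034 / 22649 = -88.00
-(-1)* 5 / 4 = 5 / 4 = 1.25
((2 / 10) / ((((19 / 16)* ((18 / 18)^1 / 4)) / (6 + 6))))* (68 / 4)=13056 / 95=137.43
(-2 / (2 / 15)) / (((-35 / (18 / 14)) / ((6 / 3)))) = 54 / 49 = 1.10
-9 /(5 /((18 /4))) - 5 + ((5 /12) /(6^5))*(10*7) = -3055093 /233280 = -13.10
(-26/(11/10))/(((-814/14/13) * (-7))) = -3380/4477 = -0.75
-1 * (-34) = 34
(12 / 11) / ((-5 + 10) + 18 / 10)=30 / 187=0.16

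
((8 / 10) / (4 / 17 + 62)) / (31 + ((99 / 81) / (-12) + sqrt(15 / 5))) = 0.00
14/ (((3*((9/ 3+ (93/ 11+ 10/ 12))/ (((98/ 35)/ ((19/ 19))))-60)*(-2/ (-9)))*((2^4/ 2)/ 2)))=-4851/ 51385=-0.09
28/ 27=1.04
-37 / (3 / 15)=-185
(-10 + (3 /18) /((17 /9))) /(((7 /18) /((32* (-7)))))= 97056 /17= 5709.18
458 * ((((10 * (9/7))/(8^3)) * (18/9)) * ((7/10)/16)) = 2061/2048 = 1.01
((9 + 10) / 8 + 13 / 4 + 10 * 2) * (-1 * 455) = -93275 / 8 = -11659.38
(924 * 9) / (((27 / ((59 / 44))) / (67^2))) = 1853957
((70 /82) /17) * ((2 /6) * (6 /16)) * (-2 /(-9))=35 /25092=0.00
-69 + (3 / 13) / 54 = -16145 / 234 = -69.00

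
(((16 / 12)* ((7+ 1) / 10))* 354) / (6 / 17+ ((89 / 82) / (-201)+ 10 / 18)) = 1587018816 / 3795635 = 418.12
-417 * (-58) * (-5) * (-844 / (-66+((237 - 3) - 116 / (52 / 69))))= 442281320 / 61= 7250513.44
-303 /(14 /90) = -13635 /7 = -1947.86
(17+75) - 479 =-387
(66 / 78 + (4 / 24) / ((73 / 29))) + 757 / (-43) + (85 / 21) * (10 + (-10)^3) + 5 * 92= -6108035671 / 1713894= -3563.84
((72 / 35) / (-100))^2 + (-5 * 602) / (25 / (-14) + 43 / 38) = 306502684438 / 66609375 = 4601.49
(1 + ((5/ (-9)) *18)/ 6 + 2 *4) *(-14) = -308/ 3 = -102.67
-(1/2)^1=-1/2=-0.50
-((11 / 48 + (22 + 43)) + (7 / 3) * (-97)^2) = -352313 / 16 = -22019.56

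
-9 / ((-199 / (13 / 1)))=117 / 199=0.59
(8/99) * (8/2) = 0.32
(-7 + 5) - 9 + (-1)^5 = -12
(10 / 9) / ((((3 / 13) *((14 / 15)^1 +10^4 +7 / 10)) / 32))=41600 / 2700441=0.02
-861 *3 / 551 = -2583 / 551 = -4.69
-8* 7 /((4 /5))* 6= -420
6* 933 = 5598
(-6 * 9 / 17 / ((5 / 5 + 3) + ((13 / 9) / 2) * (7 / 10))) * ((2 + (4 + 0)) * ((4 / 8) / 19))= -29160 / 261953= -0.11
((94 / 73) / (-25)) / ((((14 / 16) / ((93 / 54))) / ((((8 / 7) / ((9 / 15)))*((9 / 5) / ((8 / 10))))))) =-23312 / 53655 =-0.43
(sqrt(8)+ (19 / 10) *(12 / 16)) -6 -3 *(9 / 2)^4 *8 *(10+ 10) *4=-31492983 / 40+ 2 *sqrt(2)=-787321.75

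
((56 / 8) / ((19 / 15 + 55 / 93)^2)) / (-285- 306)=-168175 / 49019904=-0.00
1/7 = 0.14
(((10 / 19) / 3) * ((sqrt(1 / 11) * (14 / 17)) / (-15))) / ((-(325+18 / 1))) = 4 * sqrt(11) / 1566873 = 0.00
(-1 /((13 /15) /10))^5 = -204521.77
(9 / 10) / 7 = 9 / 70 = 0.13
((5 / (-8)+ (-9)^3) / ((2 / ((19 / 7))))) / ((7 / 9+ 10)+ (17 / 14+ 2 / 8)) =-80.89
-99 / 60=-33 / 20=-1.65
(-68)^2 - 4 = 4620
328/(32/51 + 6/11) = 92004/329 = 279.65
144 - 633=-489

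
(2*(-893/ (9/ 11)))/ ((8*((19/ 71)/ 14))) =-256949/ 18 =-14274.94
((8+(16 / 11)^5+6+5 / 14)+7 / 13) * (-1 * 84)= -3764700558 / 2093663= -1798.14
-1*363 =-363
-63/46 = -1.37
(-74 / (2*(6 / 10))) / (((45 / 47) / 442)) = -768638 / 27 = -28468.07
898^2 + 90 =806494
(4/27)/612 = 1/4131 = 0.00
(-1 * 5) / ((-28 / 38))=6.79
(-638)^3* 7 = -1817858504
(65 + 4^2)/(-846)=-9/94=-0.10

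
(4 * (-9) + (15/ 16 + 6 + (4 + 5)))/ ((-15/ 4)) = 107/ 20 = 5.35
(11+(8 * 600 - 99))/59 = 4712/59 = 79.86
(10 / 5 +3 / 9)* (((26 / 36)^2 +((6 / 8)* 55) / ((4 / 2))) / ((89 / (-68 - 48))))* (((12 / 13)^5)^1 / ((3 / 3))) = -1424235008 / 33045077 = -43.10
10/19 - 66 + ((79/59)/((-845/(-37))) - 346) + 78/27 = -3482769307/8525205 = -408.53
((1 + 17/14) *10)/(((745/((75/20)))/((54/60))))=0.10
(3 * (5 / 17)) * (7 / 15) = 7 / 17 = 0.41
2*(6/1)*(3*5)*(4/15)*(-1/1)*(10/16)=-30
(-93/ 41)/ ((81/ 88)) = -2728/ 1107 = -2.46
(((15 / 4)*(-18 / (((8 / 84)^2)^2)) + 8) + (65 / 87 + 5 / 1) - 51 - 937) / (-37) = 2286891665 / 103008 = 22201.11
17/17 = 1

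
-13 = -13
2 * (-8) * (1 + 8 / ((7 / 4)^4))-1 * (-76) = 111292 / 2401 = 46.35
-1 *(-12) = 12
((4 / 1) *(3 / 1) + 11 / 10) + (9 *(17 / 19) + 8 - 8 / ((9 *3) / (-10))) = 164753 / 5130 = 32.12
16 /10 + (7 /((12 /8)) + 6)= 184 /15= 12.27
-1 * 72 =-72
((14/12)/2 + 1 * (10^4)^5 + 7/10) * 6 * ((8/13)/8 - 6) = -462000000000000000005929/130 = -3553846153846153846199.45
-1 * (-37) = 37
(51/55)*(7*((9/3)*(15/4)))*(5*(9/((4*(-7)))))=-20655/176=-117.36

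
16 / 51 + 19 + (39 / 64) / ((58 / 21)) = 3698089 / 189312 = 19.53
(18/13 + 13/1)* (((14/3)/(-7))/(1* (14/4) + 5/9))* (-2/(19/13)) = 4488/1387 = 3.24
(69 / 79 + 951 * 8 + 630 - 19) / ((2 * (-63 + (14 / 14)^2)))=-324685 / 4898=-66.29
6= 6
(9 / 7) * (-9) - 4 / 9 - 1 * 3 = -946 / 63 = -15.02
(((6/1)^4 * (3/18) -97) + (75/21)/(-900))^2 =899220169/63504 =14160.06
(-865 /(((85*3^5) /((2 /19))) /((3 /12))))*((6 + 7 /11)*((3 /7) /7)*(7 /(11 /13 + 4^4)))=-164177 /13453171578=-0.00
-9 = -9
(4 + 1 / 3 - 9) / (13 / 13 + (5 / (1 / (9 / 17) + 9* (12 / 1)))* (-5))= -6923 / 1146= -6.04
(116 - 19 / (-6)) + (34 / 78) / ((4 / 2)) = 1552 / 13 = 119.38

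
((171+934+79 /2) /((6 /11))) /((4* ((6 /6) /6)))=25179 /8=3147.38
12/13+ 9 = 129/13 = 9.92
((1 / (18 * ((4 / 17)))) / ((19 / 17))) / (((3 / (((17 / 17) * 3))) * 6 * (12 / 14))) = 2023 / 49248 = 0.04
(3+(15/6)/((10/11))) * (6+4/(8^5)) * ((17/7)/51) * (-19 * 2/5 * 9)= -64439583/573440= -112.37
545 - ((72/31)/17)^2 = 544.98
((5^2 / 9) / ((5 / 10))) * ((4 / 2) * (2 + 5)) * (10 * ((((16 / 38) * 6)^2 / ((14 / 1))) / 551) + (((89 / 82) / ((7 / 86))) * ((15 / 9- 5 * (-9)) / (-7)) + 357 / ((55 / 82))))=83525138895080 / 2422139247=34484.04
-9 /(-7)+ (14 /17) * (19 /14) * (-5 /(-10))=439 /238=1.84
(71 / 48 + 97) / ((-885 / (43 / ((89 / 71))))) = -14431531 / 3780720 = -3.82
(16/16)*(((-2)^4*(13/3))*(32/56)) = 832/21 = 39.62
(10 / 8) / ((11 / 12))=15 / 11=1.36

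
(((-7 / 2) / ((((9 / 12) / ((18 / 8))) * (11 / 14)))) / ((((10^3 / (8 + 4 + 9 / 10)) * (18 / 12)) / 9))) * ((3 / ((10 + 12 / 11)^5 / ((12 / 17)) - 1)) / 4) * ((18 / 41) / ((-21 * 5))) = 3212659989 / 235472458255150000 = 0.00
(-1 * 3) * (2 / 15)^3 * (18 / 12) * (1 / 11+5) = -224 / 4125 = -0.05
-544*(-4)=2176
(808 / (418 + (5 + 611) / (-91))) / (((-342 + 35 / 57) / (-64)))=6386432 / 17337969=0.37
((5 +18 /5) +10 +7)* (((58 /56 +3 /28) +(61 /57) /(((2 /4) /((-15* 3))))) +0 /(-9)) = -1620224 /665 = -2436.43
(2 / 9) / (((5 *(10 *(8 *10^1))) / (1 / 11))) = 1 / 198000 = 0.00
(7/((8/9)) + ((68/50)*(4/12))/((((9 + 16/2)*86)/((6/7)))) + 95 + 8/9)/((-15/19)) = -1068168961/8127000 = -131.43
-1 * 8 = -8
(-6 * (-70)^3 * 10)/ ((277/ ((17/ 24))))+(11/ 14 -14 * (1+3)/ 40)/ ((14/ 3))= 14285914267/ 271460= 52626.22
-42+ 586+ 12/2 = 550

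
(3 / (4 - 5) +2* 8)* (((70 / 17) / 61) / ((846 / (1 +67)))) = 1820 / 25803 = 0.07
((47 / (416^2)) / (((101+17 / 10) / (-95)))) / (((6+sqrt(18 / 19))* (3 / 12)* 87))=-424175 / 214540530048+22325* sqrt(38) / 429081060096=-0.00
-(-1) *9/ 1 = 9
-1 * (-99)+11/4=407/4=101.75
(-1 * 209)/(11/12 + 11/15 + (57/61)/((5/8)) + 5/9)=-2294820/40633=-56.48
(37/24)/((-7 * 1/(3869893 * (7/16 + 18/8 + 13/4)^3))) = -122764131902375/688128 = -178403046.97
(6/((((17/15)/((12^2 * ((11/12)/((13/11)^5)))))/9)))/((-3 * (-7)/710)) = 4075298924400/44183867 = 92235.00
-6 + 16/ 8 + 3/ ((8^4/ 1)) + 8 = 4.00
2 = 2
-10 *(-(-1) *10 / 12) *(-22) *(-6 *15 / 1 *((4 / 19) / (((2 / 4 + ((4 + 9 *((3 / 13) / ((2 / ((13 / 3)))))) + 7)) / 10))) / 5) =-8250 / 19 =-434.21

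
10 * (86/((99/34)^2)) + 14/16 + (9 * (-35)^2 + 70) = 877958647/78408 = 11197.31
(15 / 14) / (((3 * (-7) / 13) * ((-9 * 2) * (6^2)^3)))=65 / 82301184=0.00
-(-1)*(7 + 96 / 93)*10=2490 / 31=80.32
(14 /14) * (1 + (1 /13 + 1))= 27 /13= 2.08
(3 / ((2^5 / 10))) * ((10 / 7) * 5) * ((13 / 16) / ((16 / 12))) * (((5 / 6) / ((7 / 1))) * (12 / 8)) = 73125 / 100352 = 0.73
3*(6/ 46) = 9/ 23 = 0.39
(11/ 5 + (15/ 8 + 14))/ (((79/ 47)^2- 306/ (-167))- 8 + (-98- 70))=-266716869/ 2528349080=-0.11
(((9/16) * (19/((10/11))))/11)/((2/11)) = 1881/320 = 5.88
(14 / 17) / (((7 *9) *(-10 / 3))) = -1 / 255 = -0.00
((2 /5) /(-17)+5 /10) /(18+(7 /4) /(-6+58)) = 8424 /318835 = 0.03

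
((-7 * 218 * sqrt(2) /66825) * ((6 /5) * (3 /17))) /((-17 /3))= 3052 * sqrt(2) /3576375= 0.00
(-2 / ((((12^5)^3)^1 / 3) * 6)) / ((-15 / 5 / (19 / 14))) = 19 / 647094906132627456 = 0.00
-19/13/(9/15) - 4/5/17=-8231/3315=-2.48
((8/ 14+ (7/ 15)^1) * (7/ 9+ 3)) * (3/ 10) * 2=3706/ 1575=2.35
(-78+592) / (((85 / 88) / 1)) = 45232 / 85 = 532.14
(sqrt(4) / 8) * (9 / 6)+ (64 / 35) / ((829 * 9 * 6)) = 2350471 / 6267240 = 0.38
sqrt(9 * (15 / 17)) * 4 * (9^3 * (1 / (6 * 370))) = 729 * sqrt(255) / 3145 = 3.70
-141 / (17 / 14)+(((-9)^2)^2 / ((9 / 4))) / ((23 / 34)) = 4194.49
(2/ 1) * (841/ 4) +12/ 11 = 421.59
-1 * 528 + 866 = 338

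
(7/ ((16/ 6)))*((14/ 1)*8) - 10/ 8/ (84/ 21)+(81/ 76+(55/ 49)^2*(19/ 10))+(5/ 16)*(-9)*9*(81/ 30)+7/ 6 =1007136139/ 4379424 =229.97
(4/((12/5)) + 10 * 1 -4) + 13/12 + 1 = 39/4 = 9.75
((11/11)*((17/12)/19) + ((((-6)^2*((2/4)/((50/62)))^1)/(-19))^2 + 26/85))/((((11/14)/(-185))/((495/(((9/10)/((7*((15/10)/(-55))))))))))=146905814503/3375350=43523.14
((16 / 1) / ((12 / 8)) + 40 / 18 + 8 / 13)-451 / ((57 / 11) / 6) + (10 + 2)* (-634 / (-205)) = -471.59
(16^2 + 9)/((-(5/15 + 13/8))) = -6360/47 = -135.32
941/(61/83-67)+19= 26397/5500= 4.80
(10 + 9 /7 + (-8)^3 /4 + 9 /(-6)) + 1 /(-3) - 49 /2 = -143.05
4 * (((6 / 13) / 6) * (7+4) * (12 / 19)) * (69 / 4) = 9108 / 247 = 36.87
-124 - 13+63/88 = -11993/88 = -136.28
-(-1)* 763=763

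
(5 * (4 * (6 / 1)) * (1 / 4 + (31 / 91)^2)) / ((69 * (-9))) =-121250 / 1714167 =-0.07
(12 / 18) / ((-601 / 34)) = -68 / 1803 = -0.04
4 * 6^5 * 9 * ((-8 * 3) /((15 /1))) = -2239488 /5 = -447897.60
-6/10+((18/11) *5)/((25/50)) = 867/55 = 15.76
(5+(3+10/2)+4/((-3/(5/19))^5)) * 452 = 3535536876932/601692057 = 5875.99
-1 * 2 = -2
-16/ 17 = -0.94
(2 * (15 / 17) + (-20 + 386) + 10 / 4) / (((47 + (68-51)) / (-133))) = -1674337 / 2176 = -769.46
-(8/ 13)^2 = -64/ 169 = -0.38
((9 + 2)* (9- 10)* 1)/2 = -11/2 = -5.50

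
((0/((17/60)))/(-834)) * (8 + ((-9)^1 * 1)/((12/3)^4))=0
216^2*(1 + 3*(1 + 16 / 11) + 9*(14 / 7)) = 13530240 / 11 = 1230021.82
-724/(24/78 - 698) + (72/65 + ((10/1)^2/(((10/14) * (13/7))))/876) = 28810633/12911145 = 2.23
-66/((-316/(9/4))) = 297/632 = 0.47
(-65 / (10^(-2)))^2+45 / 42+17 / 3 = 1774500283 / 42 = 42250006.74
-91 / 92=-0.99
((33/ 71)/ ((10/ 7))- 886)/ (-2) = 628829/ 1420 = 442.84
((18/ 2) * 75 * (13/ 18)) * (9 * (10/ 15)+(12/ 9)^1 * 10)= 9425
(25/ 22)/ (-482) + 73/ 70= 1.04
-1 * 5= -5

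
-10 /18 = -5 /9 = -0.56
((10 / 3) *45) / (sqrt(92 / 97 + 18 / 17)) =15 *sqrt(5458190) / 331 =105.87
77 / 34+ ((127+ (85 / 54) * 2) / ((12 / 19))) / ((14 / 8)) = 120.02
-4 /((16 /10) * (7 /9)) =-45 /14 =-3.21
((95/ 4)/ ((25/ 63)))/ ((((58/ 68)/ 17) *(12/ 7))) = 807177/ 1160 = 695.84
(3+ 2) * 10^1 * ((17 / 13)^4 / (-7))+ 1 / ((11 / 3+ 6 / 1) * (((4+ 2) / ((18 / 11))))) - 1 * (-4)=-1075253755 / 63776713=-16.86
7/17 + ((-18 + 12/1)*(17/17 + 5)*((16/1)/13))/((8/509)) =-2818.67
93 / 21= 31 / 7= 4.43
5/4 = 1.25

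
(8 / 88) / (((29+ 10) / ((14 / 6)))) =7 / 1287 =0.01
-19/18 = -1.06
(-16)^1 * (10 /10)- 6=-22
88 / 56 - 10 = -59 / 7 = -8.43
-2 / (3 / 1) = -0.67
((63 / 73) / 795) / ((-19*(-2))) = 0.00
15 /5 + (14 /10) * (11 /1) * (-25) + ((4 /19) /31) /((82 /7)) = -9224904 /24149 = -382.00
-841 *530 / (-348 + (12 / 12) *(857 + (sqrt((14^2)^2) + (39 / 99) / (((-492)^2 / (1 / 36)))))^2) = -0.40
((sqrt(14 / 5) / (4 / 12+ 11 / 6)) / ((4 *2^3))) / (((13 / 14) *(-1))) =-21 *sqrt(70) / 6760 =-0.03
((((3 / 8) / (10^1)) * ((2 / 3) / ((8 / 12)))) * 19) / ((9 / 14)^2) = 931 / 540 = 1.72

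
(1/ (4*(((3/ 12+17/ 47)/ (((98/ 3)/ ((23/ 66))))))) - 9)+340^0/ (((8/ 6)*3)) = 312753/ 10580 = 29.56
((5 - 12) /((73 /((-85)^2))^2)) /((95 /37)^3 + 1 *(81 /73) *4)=-18508827806875 /5766996131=-3209.44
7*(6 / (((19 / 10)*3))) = 140 / 19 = 7.37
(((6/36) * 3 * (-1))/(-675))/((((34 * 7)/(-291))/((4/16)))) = -97/428400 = -0.00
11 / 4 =2.75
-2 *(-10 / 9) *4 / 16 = 0.56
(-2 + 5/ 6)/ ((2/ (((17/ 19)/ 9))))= -119/ 2052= -0.06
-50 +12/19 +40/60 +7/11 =-30137/627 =-48.07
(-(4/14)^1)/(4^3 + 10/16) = -0.00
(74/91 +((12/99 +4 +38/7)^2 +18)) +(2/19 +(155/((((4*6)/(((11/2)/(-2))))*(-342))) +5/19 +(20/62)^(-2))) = 7594427288101/63264801600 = 120.04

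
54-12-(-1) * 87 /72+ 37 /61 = 64145 /1464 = 43.81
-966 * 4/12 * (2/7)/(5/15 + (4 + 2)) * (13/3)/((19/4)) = -4784/361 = -13.25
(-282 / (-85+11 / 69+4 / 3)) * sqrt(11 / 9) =3243 * sqrt(11) / 2881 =3.73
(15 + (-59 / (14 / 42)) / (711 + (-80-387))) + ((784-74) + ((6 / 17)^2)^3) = 4265674990451 / 5889566836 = 724.28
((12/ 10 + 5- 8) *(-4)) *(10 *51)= 3672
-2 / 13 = -0.15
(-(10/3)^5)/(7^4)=-100000/583443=-0.17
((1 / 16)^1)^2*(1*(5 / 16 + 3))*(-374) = -4.84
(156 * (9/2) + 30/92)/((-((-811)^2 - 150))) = -32307/30248266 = -0.00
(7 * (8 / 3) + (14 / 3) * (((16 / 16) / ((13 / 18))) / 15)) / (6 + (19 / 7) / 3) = 26068 / 9425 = 2.77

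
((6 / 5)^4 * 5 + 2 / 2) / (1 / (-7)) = -9947 / 125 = -79.58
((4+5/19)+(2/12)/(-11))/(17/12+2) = 10654/8569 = 1.24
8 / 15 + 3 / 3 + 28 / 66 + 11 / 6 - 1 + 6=967 / 110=8.79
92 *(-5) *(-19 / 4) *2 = 4370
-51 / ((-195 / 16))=272 / 65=4.18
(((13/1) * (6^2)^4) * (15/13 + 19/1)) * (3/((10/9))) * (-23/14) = -68319220608/35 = -1951977731.66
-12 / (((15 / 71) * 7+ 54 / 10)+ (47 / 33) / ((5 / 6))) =-11715 / 8384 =-1.40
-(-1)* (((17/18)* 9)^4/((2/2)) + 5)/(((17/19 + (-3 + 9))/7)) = 11118933/2096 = 5304.83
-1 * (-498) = 498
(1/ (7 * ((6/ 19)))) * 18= 8.14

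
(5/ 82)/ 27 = 0.00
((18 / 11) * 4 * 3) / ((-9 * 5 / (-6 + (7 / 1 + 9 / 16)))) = -15 / 22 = -0.68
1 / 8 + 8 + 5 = 105 / 8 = 13.12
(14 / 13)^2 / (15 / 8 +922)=1568 / 1249079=0.00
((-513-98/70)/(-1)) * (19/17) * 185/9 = 1808116/153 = 11817.75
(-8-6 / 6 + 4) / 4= -5 / 4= -1.25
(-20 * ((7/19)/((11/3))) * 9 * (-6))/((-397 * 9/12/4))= -120960/82973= -1.46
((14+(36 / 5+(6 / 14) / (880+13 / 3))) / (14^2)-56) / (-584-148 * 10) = 339069303 / 12521311040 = 0.03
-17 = -17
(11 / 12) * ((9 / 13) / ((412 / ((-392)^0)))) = 33 / 21424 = 0.00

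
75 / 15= 5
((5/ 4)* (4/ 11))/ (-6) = -5/ 66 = -0.08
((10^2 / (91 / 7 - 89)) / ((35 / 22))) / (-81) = 110 / 10773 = 0.01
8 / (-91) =-8 / 91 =-0.09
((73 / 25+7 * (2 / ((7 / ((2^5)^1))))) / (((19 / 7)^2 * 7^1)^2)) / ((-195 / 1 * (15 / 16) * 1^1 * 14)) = -93688 / 9529723125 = -0.00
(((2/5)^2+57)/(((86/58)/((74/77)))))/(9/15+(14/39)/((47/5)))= 58.05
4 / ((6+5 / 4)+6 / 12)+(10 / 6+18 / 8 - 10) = -2071 / 372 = -5.57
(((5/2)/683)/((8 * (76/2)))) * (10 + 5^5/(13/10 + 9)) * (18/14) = 181575/37425668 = 0.00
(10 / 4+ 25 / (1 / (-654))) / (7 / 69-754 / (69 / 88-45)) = -195064909 / 204690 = -952.98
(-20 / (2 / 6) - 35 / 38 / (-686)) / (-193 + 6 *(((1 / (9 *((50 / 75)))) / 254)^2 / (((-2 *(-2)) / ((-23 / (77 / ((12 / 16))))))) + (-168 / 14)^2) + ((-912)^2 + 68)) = -1268531656480 / 17600911178491277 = -0.00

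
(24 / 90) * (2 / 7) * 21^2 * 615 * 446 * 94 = 866317536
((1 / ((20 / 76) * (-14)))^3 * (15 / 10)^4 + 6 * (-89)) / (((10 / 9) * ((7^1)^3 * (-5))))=26380328211 / 94119200000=0.28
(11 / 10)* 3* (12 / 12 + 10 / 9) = 209 / 30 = 6.97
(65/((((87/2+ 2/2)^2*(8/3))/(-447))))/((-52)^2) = -6705/3295136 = -0.00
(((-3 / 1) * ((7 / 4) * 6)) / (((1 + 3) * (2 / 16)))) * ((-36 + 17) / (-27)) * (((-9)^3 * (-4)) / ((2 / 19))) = -1228122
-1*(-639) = 639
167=167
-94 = -94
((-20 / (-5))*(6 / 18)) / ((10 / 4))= 8 / 15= 0.53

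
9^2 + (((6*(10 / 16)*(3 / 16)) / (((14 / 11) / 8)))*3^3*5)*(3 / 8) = 273051 / 896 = 304.74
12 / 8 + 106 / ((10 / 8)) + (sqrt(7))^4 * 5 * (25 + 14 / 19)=1214447 / 190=6391.83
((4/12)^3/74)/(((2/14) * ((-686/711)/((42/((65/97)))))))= -7663/33670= -0.23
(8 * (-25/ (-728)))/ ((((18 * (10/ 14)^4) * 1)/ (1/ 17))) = 343/ 99450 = 0.00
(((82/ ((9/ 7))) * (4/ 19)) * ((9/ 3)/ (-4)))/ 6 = -287/ 171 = -1.68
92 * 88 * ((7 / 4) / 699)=14168 / 699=20.27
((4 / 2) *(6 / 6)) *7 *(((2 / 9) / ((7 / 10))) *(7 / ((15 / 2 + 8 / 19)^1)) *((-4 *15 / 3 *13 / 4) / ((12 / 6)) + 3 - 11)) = -6840 / 43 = -159.07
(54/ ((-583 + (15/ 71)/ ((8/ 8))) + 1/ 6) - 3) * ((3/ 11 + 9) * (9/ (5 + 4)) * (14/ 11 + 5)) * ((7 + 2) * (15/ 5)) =-145863007470/ 30031837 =-4856.95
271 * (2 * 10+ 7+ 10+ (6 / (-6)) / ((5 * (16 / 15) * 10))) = 1603507 / 160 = 10021.92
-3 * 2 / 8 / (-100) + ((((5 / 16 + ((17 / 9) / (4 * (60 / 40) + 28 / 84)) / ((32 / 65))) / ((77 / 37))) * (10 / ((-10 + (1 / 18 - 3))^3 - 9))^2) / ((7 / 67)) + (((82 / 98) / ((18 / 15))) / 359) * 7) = 24126754142776597159 / 1138859878643234101200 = 0.02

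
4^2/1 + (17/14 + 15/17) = 4307/238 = 18.10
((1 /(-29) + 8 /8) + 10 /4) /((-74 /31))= -6231 /4292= -1.45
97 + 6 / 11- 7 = 996 / 11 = 90.55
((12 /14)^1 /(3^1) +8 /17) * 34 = 180 /7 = 25.71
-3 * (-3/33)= 3/11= 0.27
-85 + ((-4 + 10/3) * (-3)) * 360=635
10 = 10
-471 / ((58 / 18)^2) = -38151 / 841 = -45.36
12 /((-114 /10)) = -20 /19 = -1.05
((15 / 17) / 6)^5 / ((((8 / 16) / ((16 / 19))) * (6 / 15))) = 15625 / 53954566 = 0.00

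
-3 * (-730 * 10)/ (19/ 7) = 153300/ 19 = 8068.42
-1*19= -19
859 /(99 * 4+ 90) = 859 /486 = 1.77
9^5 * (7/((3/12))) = 1653372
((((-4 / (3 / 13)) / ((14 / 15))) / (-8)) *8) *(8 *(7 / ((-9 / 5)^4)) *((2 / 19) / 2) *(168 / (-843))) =-36400000 / 35029179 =-1.04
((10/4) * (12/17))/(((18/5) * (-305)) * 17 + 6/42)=-0.00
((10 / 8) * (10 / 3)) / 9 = 25 / 54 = 0.46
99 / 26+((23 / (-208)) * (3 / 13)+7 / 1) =10.78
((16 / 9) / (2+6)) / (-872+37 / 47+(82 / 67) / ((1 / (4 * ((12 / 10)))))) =-31490 / 122622741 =-0.00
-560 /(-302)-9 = -1079 /151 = -7.15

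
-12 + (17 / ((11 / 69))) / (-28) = -4869 / 308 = -15.81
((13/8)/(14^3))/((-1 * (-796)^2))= -13/13909138432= -0.00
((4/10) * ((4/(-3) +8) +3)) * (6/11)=116/55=2.11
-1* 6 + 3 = -3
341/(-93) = -11/3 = -3.67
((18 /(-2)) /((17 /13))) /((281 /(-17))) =117 /281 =0.42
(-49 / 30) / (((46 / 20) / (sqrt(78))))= -49 *sqrt(78) / 69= -6.27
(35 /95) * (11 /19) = 77 /361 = 0.21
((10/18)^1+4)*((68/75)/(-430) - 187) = -123631769/145125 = -851.90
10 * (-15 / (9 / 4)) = -200 / 3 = -66.67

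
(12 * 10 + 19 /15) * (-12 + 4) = -14552 /15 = -970.13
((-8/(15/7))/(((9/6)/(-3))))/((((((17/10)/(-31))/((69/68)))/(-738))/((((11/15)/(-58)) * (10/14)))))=-7717512/8381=-920.83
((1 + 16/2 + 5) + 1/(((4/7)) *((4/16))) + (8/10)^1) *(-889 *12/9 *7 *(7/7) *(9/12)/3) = -678307/15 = -45220.47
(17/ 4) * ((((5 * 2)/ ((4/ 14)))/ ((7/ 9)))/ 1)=765/ 4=191.25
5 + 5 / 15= 16 / 3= 5.33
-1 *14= -14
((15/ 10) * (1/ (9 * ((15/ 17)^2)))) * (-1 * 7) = -2023/ 1350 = -1.50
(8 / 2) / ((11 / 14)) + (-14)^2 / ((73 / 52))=116200 / 803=144.71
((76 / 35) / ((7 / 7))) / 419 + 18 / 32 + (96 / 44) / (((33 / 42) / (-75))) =-5896810679 / 28391440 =-207.70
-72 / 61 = -1.18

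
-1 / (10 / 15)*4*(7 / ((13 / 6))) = -252 / 13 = -19.38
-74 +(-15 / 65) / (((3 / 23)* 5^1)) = -4833 / 65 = -74.35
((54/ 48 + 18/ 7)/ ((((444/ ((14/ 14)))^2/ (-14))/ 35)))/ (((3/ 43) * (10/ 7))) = -0.09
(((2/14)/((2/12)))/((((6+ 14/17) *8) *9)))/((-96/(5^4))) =-10625/935424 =-0.01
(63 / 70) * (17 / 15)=51 / 50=1.02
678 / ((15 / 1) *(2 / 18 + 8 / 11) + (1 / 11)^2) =123057 / 2284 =53.88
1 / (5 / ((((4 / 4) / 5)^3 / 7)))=1 / 4375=0.00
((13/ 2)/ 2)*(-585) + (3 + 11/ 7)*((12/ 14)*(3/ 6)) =-372261/ 196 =-1899.29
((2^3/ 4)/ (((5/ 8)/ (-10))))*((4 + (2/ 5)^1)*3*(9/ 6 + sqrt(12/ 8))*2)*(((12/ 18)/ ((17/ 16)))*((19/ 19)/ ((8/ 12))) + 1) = -209088/ 85 -69696*sqrt(6)/ 85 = -4468.33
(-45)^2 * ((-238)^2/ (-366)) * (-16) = 305877600/ 61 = 5014386.89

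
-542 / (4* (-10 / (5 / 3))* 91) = 271 / 1092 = 0.25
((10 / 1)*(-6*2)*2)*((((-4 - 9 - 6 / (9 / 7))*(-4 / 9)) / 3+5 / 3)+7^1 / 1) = -73120 / 27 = -2708.15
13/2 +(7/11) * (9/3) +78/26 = 251/22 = 11.41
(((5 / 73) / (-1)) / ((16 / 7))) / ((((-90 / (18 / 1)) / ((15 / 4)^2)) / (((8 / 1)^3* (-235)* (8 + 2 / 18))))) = -82250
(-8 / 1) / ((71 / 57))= -456 / 71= -6.42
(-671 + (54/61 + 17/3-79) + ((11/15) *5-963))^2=97100168881/33489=2899464.57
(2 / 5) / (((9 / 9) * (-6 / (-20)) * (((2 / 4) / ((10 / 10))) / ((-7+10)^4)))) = 216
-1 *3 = -3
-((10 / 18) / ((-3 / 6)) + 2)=-0.89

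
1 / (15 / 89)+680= 10289 / 15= 685.93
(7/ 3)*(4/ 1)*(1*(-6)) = -56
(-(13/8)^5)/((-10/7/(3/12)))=2599051/1310720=1.98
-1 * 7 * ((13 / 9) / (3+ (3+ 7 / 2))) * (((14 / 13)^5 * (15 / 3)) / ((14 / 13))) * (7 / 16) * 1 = -1176490 / 375687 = -3.13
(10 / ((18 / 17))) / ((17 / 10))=50 / 9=5.56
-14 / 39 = -0.36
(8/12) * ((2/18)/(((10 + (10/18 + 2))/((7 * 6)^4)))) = 2074464/113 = 18358.09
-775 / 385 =-155 / 77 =-2.01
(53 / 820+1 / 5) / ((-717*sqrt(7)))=-31*sqrt(7) / 587940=-0.00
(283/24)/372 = 283/8928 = 0.03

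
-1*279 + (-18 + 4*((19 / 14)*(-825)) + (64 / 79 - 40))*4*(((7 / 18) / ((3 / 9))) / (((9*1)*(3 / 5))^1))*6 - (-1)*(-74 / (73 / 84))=-1239594833 / 51903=-23882.91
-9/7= -1.29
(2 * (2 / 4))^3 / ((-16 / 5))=-5 / 16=-0.31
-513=-513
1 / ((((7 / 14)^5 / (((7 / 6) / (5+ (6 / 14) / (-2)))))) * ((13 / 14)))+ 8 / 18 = 69340 / 7839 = 8.85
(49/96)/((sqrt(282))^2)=49/27072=0.00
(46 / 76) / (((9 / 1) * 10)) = 23 / 3420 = 0.01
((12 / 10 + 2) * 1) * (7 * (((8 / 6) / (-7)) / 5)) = -64 / 75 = -0.85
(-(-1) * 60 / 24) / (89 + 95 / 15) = 15 / 572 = 0.03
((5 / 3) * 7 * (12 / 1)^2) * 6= 10080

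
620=620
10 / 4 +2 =9 / 2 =4.50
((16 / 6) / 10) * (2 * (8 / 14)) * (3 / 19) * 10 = 64 / 133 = 0.48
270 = 270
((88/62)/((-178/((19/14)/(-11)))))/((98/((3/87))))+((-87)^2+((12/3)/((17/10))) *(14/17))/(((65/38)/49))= 223615038307543567/1031062551610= 216878.25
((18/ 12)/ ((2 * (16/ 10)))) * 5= 2.34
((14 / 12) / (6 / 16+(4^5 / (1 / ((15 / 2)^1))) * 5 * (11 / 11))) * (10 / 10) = 28 / 921609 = 0.00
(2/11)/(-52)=-1/286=-0.00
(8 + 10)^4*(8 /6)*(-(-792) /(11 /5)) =50388480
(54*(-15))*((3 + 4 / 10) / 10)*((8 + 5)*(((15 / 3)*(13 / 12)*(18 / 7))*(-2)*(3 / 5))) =2094417 / 35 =59840.49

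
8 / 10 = 4 / 5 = 0.80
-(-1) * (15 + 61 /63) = 1006 /63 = 15.97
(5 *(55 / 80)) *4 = 55 / 4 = 13.75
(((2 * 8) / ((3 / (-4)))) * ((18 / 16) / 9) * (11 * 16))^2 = 1982464 / 9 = 220273.78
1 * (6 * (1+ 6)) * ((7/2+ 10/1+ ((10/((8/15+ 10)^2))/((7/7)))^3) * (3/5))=340.22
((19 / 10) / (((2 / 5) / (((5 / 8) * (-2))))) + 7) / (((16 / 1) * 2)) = 17 / 512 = 0.03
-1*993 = -993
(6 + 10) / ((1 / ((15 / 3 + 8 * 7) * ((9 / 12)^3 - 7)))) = -25681 / 4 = -6420.25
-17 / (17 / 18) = -18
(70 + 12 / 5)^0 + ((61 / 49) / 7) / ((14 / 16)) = 2889 / 2401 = 1.20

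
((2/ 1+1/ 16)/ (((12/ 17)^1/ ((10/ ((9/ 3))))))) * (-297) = -92565/ 32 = -2892.66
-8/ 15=-0.53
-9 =-9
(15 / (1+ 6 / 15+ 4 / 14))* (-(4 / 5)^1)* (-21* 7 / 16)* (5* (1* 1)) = 77175 / 236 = 327.01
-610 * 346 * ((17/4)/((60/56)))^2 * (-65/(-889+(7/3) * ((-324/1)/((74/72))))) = -10268733839/77283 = -132871.83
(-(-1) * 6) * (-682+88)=-3564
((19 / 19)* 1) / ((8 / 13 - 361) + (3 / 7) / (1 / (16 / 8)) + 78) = -91 / 25619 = -0.00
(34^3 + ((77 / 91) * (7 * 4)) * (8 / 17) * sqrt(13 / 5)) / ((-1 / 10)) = -393040 - 4928 * sqrt(65) / 221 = -393219.78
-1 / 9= -0.11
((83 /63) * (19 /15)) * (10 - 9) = 1577 /945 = 1.67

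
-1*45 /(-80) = 9 /16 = 0.56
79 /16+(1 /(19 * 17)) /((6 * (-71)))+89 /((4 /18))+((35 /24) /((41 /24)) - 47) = 16215579977 /45132144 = 359.29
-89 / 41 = -2.17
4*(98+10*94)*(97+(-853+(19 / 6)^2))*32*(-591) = 58575696320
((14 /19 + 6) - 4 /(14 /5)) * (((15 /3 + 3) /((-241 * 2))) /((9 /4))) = -11296 /288477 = -0.04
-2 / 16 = -0.12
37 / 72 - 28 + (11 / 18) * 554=311.07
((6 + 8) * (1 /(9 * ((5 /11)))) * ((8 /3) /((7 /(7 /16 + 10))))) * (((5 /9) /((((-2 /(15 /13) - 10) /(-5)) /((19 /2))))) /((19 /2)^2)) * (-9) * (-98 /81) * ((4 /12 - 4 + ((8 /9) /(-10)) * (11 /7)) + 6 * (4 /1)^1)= 37180045 /498636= 74.56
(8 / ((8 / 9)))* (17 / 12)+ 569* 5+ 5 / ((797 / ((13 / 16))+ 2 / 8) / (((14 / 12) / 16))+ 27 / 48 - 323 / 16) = 22363028331 / 7825396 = 2857.75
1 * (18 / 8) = 9 / 4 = 2.25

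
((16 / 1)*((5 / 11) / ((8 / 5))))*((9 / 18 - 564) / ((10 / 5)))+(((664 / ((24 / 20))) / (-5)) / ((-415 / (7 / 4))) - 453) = -571961 / 330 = -1733.22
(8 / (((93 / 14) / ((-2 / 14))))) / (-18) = 8 / 837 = 0.01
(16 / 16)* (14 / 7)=2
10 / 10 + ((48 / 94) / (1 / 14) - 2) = 289 / 47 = 6.15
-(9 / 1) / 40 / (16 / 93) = -837 / 640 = -1.31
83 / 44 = 1.89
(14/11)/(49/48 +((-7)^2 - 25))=672/13211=0.05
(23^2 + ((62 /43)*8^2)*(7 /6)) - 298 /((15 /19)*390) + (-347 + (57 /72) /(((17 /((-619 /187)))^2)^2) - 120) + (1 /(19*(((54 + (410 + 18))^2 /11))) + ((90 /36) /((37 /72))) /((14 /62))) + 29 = 6439422492929530926030371772341 /29372024029279941657790342200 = 219.24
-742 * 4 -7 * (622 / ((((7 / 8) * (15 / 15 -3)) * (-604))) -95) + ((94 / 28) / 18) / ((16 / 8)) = -175573903 / 76104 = -2307.03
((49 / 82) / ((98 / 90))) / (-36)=-5 / 328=-0.02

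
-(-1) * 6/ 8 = 3/ 4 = 0.75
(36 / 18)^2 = 4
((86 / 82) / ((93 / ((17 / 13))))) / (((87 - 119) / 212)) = -38743 / 396552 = -0.10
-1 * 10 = -10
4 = 4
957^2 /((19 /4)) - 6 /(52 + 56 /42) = 293071509 /1520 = 192810.20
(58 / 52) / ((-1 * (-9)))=29 / 234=0.12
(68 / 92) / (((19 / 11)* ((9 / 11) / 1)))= 2057 / 3933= 0.52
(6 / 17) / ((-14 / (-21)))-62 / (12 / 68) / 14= -8770 / 357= -24.57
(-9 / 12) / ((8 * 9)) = -0.01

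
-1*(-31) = 31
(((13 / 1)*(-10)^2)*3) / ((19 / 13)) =50700 / 19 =2668.42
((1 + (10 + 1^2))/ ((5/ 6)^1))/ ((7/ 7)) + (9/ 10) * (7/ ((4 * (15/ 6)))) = 1503/ 100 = 15.03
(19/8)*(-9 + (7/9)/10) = -15257/720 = -21.19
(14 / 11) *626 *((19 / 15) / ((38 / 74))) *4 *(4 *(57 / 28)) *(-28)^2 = 50184894.84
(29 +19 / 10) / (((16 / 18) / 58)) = 80649 / 40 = 2016.22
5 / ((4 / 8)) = 10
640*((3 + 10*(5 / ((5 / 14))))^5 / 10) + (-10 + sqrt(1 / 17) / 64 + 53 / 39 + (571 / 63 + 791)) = 3827014973143.43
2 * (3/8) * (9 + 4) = 39/4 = 9.75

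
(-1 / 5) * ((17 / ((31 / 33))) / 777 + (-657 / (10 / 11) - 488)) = 97205233 / 401450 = 242.14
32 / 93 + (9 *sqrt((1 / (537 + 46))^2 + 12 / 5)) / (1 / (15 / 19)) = 32 / 93 + 27 *sqrt(20393365) / 11077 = 11.35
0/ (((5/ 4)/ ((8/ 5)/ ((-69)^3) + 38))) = 0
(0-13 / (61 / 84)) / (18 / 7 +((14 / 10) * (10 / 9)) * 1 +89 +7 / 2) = -137592 / 742675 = -0.19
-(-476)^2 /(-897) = 226576 /897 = 252.59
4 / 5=0.80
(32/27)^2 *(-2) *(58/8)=-14848/729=-20.37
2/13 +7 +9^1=210/13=16.15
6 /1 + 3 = 9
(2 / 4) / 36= 1 / 72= 0.01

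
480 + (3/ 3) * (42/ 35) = 481.20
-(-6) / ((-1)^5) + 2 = -4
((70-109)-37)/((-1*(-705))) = -76/705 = -0.11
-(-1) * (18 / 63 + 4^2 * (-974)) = -109086 / 7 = -15583.71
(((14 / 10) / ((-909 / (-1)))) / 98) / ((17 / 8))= 4 / 540855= 0.00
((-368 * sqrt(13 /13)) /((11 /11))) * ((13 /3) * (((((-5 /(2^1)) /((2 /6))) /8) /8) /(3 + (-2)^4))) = 1495 /152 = 9.84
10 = 10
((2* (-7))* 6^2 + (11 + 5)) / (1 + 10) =-488 / 11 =-44.36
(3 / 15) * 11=11 / 5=2.20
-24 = -24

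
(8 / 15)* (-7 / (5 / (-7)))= 392 / 75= 5.23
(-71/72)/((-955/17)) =1207/68760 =0.02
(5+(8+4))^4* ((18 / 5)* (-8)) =-12027024 / 5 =-2405404.80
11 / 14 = 0.79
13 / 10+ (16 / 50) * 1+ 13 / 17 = 2027 / 850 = 2.38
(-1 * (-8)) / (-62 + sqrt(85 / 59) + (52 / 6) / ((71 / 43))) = -1215279168 / 8617208531- 362952 * sqrt(5015) / 8617208531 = -0.14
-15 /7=-2.14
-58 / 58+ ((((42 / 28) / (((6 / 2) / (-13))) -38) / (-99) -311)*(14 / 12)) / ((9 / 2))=-435769 / 5346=-81.51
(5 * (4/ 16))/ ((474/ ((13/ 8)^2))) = 845/ 121344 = 0.01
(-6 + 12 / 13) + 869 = 11231 / 13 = 863.92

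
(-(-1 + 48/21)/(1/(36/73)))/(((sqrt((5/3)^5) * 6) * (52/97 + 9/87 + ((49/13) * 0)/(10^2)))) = -1367118 * sqrt(15)/114911125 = -0.05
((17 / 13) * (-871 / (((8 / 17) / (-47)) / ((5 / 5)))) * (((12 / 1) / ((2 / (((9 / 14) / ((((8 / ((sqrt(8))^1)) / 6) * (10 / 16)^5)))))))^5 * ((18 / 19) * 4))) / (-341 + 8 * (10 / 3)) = -6375708392852.32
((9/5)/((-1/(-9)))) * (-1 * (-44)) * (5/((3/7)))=8316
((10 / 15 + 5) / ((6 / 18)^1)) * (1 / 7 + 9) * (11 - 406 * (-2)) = 127917.71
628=628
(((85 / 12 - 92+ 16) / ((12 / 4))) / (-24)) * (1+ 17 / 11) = 5789 / 2376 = 2.44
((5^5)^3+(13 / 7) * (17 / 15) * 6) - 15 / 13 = 13885498052096 / 455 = 30517578136.47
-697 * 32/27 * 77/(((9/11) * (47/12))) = -75565952/3807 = -19849.21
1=1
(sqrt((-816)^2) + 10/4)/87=1637/174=9.41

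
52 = 52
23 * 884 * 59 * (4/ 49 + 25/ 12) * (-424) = -161870005544/ 147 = -1101156500.30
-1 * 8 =-8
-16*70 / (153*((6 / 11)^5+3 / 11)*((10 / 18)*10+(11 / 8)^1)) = -1443016960 / 438562617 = -3.29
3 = 3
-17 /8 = -2.12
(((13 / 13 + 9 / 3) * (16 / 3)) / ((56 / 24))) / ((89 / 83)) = 5312 / 623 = 8.53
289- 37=252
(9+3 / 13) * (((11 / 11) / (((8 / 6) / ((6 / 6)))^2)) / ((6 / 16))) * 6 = 1080 / 13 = 83.08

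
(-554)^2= 306916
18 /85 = 0.21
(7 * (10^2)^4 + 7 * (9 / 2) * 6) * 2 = 1400000378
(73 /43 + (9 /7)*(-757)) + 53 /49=-2044857 /2107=-970.51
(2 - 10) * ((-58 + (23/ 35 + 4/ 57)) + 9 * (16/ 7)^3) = -39260392/ 97755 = -401.62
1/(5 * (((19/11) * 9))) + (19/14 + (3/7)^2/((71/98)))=1379789/849870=1.62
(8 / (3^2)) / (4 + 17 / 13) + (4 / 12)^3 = 127 / 621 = 0.20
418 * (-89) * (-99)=3682998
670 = 670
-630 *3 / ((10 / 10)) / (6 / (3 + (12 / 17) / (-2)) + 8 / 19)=-269325 / 383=-703.20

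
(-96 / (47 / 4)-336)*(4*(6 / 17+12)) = -13587840 / 799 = -17006.06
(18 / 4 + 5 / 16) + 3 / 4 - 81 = -75.44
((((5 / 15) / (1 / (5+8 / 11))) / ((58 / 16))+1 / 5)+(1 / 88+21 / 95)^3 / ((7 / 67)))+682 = 80991259977357601 / 118608242368000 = 682.85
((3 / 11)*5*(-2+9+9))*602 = 144480 / 11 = 13134.55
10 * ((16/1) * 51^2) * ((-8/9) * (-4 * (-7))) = -10357760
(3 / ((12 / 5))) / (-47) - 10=-10.03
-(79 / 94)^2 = -6241 / 8836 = -0.71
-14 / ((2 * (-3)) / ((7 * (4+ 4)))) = 392 / 3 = 130.67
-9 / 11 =-0.82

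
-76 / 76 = -1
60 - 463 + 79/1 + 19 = -305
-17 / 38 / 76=-0.01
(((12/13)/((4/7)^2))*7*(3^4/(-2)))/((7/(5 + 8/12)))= -648.78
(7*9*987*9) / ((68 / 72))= 10073322 / 17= 592548.35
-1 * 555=-555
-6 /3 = -2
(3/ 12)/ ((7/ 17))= 17/ 28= 0.61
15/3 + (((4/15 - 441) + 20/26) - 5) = -85793/195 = -439.96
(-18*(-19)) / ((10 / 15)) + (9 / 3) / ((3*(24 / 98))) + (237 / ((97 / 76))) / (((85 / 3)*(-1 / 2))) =49863361 / 98940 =503.98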